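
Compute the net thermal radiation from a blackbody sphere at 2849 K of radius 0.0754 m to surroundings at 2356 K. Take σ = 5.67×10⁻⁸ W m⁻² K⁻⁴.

A = 4πr² = 4π × (0.0754)² = 0.0714 m².
Q = σA(T⁴ − T_s⁴). T⁴ − T_s⁴ = (2849)⁴ − (2356)⁴ = 6.59×10^13 − 3.08×10^13 = 3.51×10^13 K⁴.
Q = 5.67×10⁻⁸ × 0.0714 × 3.51×10^13 = 1.42×10^5 W.

Q ≈ 1.42×10^5 W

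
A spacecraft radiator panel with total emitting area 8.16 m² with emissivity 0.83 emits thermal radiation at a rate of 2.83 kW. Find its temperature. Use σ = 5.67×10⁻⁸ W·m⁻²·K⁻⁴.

From P = εσAT⁴, T = (P / εσA)^(1/4) = (2830 / (0.83 × 5.67×10⁻⁸ × 8.16))^(1/4).
T = (7.37×10^9)^(1/4) = 293 K.

T ≈ 293 K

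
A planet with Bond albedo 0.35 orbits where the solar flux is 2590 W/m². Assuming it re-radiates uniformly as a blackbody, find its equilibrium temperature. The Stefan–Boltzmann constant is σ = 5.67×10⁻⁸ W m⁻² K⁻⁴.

T ≈ 294 K

Power absorbed = (1−a)S·πR²; power emitted = 4πR²σT⁴. Equating and cancelling πR²:
T = ((1−a)S / 4σ)^(1/4) = (1680 / (4 × 5.67×10⁻⁸))^(1/4) = (7.42×10^9)^(1/4).
T = 294 K.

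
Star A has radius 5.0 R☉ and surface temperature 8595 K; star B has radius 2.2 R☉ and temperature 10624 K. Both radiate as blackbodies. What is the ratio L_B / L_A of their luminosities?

L_B/L_A ≈ 0.452

L = 4πR²σT⁴ ∝ R²T⁴, so L_B/L_A = (2.2/5.0)² × (10624/8595)⁴ = 0.194 × 2.33 = 0.452.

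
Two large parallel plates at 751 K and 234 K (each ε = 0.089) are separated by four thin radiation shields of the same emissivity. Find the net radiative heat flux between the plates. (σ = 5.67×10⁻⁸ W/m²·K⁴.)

q ≈ 166 W/m²

Each of the 5 gaps contributes resistance (2/ε − 1) = 2/0.089 − 1 = 21.47; total = 107.4.
q = σ(T₁⁴ − T₂⁴) / 107.4 = 5.67×10⁻⁸ × 3.15×10^11 / 107.4 = 166 W/m².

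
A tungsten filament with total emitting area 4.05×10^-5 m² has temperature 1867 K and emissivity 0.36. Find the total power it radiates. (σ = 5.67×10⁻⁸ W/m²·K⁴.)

Stefan–Boltzmann: P = εσAT⁴ = 0.36 × 5.67×10⁻⁸ × 4.05×10^-5 × (1867)⁴ = 0.36 × 5.67×10⁻⁸ × 4.05×10^-5 × 1.22×10^13.
P = 10.0 W.

P ≈ 10.0 W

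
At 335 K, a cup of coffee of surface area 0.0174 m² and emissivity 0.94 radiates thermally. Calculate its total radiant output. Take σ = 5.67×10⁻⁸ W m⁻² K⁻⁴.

P = εσAT⁴ = 0.94 × 5.67×10⁻⁸ × 0.0174 × (335)⁴ = 0.94 × 5.67×10⁻⁸ × 0.0174 × 1.26×10^10.
P = 11.7 W.

P ≈ 11.7 W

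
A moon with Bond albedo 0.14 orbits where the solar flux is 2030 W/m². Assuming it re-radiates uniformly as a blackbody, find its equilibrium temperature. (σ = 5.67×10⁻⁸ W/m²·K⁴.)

T ≈ 296 K

Power absorbed = (1−a)S·πR²; power emitted = 4πR²σT⁴. Equating and cancelling πR²:
T = ((1−a)S / 4σ)^(1/4) = (1750 / (4 × 5.67×10⁻⁸))^(1/4) = (7.70×10^9)^(1/4).
T = 296 K.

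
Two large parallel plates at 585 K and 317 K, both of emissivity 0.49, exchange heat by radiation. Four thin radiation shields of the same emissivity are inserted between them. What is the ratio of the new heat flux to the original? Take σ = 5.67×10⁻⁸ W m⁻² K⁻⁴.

With N identical shields there are N+1 = 5 gaps in series, each with the same radiative resistance, so the flux falls to 1/(N+1) of its unshielded value.

ratio ≈ 0.200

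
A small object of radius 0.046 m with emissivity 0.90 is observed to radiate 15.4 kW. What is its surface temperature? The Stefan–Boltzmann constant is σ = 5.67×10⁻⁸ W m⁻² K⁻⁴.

A = 4πr² = 4π × (0.046)² = 0.0266 m².
From P = εσAT⁴, T = (P / εσA)^(1/4) = (15400 / (0.90 × 5.67×10⁻⁸ × 0.0266))^(1/4).
T = (1.13×10^13)^(1/4) = 1840 K.

T ≈ 1840 K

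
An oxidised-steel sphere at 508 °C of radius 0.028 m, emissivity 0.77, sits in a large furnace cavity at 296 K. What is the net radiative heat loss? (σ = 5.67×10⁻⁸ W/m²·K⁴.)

Q ≈ 157 W

A = 4πr² = 4π × (0.028)² = 9.85×10^-3 m².
Convert: 508 °C = 781 K.
Q = εσA(T⁴ − T_s⁴). T⁴ − T_s⁴ = (781)⁴ − (296)⁴ = 3.72×10^11 − 7.68×10^9 = 3.64×10^11 K⁴.
Q = 0.77 × 5.67×10⁻⁸ × 9.85×10^-3 × 3.64×10^11 = 157 W.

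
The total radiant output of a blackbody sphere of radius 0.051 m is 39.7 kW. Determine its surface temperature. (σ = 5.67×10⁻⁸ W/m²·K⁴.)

T ≈ 2150 K

A = 4πr² = 4π × (0.051)² = 0.0327 m².
From P = σAT⁴, T = (P / σA)^(1/4) = (39700 / (5.67×10⁻⁸ × 0.0327))^(1/4).
T = (2.14×10^13)^(1/4) = 2150 K.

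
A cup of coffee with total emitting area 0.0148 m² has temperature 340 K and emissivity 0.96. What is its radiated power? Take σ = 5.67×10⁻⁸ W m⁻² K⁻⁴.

P ≈ 10.8 W

Stefan–Boltzmann: P = εσAT⁴ = 0.96 × 5.67×10⁻⁸ × 0.0148 × (340)⁴ = 0.96 × 5.67×10⁻⁸ × 0.0148 × 1.34×10^10.
P = 10.8 W.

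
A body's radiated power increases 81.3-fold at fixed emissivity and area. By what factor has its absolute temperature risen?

P ∝ T⁴ ⇒ T ∝ P^(1/4), so T scales by (81.3)^(1/4) = 3.00.

factor ≈ 3.00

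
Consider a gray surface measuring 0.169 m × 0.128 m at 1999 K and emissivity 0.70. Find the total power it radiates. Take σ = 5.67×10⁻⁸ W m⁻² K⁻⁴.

P ≈ 13700 W

A = 0.169 × 0.128 = 0.0216 m².
P = εσAT⁴ = 0.70 × 5.67×10⁻⁸ × 0.0216 × (1999)⁴ = 0.70 × 5.67×10⁻⁸ × 0.0216 × 1.60×10^13.
P = 13700 W.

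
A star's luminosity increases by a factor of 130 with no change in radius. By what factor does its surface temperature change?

factor ≈ 3.38

P ∝ T⁴ ⇒ T ∝ P^(1/4), so T scales by (130)^(1/4) = 3.38.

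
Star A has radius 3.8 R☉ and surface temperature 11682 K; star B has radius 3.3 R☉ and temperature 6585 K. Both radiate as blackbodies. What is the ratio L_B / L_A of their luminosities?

L = 4πR²σT⁴ ∝ R²T⁴, so L_B/L_A = (3.3/3.8)² × (6585/11682)⁴ = 0.754 × 0.101 = 0.0761.

L_B/L_A ≈ 0.0761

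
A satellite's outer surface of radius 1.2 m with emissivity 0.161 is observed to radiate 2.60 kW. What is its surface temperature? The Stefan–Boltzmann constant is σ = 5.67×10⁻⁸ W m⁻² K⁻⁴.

T ≈ 354 K

A = 4πr² = 4π × (1.2)² = 18.1 m².
From P = εσAT⁴, T = (P / εσA)^(1/4) = (2600 / (0.161 × 5.67×10⁻⁸ × 18.1))^(1/4).
T = (1.57×10^10)^(1/4) = 354 K.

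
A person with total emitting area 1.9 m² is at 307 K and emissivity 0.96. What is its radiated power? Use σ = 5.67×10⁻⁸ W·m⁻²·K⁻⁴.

P = εσAT⁴ = 0.96 × 5.67×10⁻⁸ × 1.90 × (307)⁴ = 0.96 × 5.67×10⁻⁸ × 1.90 × 8.88×10^9.
P = 919 W.

P ≈ 919 W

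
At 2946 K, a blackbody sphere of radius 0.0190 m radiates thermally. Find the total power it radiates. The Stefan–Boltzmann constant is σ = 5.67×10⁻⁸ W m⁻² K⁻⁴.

P ≈ 19400 W

A = 4πr² = 4π × (0.0190)² = 4.54×10^-3 m².
P = σAT⁴ = 5.67×10⁻⁸ × 4.54×10^-3 × (2946)⁴ = 5.67×10⁻⁸ × 4.54×10^-3 × 7.53×10^13.
P = 19400 W.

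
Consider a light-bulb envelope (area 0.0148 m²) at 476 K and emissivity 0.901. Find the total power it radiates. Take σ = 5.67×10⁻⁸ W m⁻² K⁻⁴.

P ≈ 38.8 W

P = εσAT⁴ = 0.901 × 5.67×10⁻⁸ × 0.0148 × (476)⁴ = 0.901 × 5.67×10⁻⁸ × 0.0148 × 5.13×10^10.
P = 38.8 W.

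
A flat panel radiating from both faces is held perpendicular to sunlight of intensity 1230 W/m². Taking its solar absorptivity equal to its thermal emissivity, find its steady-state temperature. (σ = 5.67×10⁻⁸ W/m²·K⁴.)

Absorbed flux αS = emitted flux 2εσT⁴ per unit area; with α = ε this gives T = (S/2σ)^(1/4).
T = (1230 / (2 × 5.67×10⁻⁸))^(1/4) = (1.08×10^10)^(1/4).
T = 323 K.

T ≈ 323 K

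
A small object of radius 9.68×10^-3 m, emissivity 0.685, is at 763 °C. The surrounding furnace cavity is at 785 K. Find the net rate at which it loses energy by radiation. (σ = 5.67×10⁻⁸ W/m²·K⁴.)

A = 4πr² = 4π × (9.68×10^-3)² = 1.18×10^-3 m².
Convert: 763 °C = 1036 K.
Q = εσA(T⁴ − T_s⁴). T⁴ − T_s⁴ = (1036)⁴ − (785)⁴ = 1.15×10^12 − 3.80×10^11 = 7.72×10^11 K⁴.
Q = 0.685 × 5.67×10⁻⁸ × 1.18×10^-3 × 7.72×10^11 = 35.3 W.

Q ≈ 35.3 W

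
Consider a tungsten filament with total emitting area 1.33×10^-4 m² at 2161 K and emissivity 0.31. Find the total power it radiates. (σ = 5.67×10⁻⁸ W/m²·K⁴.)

Stefan–Boltzmann: P = εσAT⁴ = 0.31 × 5.67×10⁻⁸ × 1.33×10^-4 × (2161)⁴ = 0.31 × 5.67×10⁻⁸ × 1.33×10^-4 × 2.18×10^13.
P = 51.0 W.

P ≈ 51.0 W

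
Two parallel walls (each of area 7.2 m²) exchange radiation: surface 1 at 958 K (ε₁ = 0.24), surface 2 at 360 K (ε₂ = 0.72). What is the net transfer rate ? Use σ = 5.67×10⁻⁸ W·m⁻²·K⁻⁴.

For two large parallel gray plates, q = σ(T₁⁴ − T₂⁴) / (1/ε₁ + 1/ε₂ − 1).
1/ε₁ + 1/ε₂ − 1 = 1/0.24 + 1/0.72 − 1 = 4.556.
T₁⁴ − T₂⁴ = 8.42×10^11 − 1.68×10^10 = 8.25×10^11 K⁴.
q = 5.67×10⁻⁸ × 8.25×10^11 / 4.556 = 10300 W/m².
Q = q·A = 10300 × 7.2 = 74000 W.

Q ≈ 74000 W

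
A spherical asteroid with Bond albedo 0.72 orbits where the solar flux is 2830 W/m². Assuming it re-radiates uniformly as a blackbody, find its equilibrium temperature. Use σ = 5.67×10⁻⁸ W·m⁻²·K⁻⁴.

Power absorbed = (1−a)S·πR²; power emitted = 4πR²σT⁴. Equating and cancelling πR²:
T = ((1−a)S / 4σ)^(1/4) = (792 / (4 × 5.67×10⁻⁸))^(1/4) = (3.49×10^9)^(1/4).
T = 243 K.

T ≈ 243 K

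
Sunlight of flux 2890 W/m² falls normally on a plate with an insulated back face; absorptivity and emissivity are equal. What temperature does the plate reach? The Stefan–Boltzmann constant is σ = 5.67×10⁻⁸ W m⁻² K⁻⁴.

T ≈ 475 K

Absorbed flux αS = emitted flux εσT⁴ (one radiating face); with α = ε, T = (S/σ)^(1/4).
T = (2890 / 5.67×10⁻⁸)^(1/4) = (5.10×10^10)^(1/4).
T = 475 K.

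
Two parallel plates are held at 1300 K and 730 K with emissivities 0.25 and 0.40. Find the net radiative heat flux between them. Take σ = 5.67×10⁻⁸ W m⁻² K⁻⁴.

q ≈ 26500 W/m²

For two large parallel gray plates, q = σ(T₁⁴ − T₂⁴) / (1/ε₁ + 1/ε₂ − 1).
1/ε₁ + 1/ε₂ − 1 = 1/0.25 + 1/0.40 − 1 = 5.500.
T₁⁴ − T₂⁴ = 2.86×10^12 − 2.84×10^11 = 2.57×10^12 K⁴.
q = 5.67×10⁻⁸ × 2.57×10^12 / 5.500 = 26500 W/m².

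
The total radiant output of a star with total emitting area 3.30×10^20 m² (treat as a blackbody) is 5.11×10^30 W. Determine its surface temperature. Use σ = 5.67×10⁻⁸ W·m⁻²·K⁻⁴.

T ≈ 22900 K

From P = σAT⁴, T = (P / σA)^(1/4) = (5.11×10^30 / (5.67×10⁻⁸ × 3.30×10^20))^(1/4).
T = (2.73×10^17)^(1/4) = 22900 K.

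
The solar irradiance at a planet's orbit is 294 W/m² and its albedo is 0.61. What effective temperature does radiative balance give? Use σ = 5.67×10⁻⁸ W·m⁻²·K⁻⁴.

Power absorbed = (1−a)S·πR²; power emitted = 4πR²σT⁴. Equating and cancelling πR²:
T = ((1−a)S / 4σ)^(1/4) = (115 / (4 × 5.67×10⁻⁸))^(1/4) = (5.06×10^8)^(1/4).
T = 150 K.

T ≈ 150 K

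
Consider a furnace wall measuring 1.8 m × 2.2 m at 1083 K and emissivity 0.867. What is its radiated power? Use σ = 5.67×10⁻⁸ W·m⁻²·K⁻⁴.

P ≈ 2.68×10^5 W

A = 1.8 × 2.2 = 3.96 m².
P = εσAT⁴ = 0.867 × 5.67×10⁻⁸ × 3.96 × (1083)⁴ = 0.867 × 5.67×10⁻⁸ × 3.96 × 1.38×10^12.
P = 2.68×10^5 W.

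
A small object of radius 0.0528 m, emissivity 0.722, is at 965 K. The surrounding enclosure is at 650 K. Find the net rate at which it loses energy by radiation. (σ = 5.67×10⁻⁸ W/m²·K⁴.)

Q ≈ 988 W

A = 4πr² = 4π × (0.0528)² = 0.0350 m².
Q = εσA(T⁴ − T_s⁴). T⁴ − T_s⁴ = (965)⁴ − (650)⁴ = 8.67×10^11 − 1.79×10^11 = 6.89×10^11 K⁴.
Q = 0.722 × 5.67×10⁻⁸ × 0.0350 × 6.89×10^11 = 988 W.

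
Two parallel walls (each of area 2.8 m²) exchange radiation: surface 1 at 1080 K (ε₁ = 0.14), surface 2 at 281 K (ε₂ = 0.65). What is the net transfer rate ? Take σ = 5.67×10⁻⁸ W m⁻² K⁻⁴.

For two large parallel gray plates, q = σ(T₁⁴ − T₂⁴) / (1/ε₁ + 1/ε₂ − 1).
1/ε₁ + 1/ε₂ − 1 = 1/0.14 + 1/0.65 − 1 = 7.681.
T₁⁴ − T₂⁴ = 1.36×10^12 − 6.23×10^9 = 1.35×10^12 K⁴.
q = 5.67×10⁻⁸ × 1.35×10^12 / 7.681 = 10000 W/m².
Q = q·A = 10000 × 2.8 = 28000 W.

Q ≈ 28000 W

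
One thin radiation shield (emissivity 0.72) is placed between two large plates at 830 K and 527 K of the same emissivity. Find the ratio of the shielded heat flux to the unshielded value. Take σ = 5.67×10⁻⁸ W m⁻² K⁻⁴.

ratio ≈ 0.500

With N identical shields there are N+1 = 2 gaps in series, each with the same radiative resistance, so the flux falls to 1/(N+1) of its unshielded value.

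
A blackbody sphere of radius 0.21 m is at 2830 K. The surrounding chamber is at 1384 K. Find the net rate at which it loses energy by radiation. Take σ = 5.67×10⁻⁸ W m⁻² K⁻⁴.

A = 4πr² = 4π × (0.21)² = 0.554 m².
Q = σA(T⁴ − T_s⁴). T⁴ − T_s⁴ = (2830)⁴ − (1384)⁴ = 6.41×10^13 − 3.67×10^12 = 6.05×10^13 K⁴.
Q = 5.67×10⁻⁸ × 0.554 × 6.05×10^13 = 1.90×10^6 W.

Q ≈ 1.90×10^6 W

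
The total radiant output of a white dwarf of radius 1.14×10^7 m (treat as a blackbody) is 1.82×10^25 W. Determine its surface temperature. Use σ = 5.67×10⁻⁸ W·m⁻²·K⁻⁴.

T ≈ 21100 K

A = 4πr² = 4π × (1.14×10^7)² = 1.63×10^15 m².
From P = σAT⁴, T = (P / σA)^(1/4) = (1.82×10^25 / (5.67×10⁻⁸ × 1.63×10^15))^(1/4).
T = (1.97×10^17)^(1/4) = 21100 K.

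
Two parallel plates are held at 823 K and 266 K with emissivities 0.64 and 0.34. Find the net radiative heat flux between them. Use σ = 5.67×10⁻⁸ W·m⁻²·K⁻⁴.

q ≈ 7340 W/m²

For two large parallel gray plates, q = σ(T₁⁴ − T₂⁴) / (1/ε₁ + 1/ε₂ − 1).
1/ε₁ + 1/ε₂ − 1 = 1/0.64 + 1/0.34 − 1 = 3.504.
T₁⁴ − T₂⁴ = 4.59×10^11 − 5.01×10^9 = 4.54×10^11 K⁴.
q = 5.67×10⁻⁸ × 4.54×10^11 / 3.504 = 7340 W/m².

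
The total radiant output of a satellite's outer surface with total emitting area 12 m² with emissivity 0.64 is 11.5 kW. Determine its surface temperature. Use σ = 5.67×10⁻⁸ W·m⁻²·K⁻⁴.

From P = εσAT⁴, T = (P / εσA)^(1/4) = (11500 / (0.64 × 5.67×10⁻⁸ × 12.0))^(1/4).
T = (2.64×10^10)^(1/4) = 403 K.

T ≈ 403 K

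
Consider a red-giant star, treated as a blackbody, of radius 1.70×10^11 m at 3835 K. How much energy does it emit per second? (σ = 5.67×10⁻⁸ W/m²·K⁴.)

A = 4πr² = 4π × (1.70×10^11)² = 3.63×10^23 m².
P = σAT⁴ = 5.67×10⁻⁸ × 3.63×10^23 × (3835)⁴ = 5.67×10⁻⁸ × 3.63×10^23 × 2.16×10^14.
P = 4.45×10^30 W.

P ≈ 4.45×10^30 W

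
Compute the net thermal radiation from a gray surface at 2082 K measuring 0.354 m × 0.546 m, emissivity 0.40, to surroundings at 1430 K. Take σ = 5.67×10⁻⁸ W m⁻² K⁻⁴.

Q ≈ 64000 W

A = 0.354 × 0.546 = 0.193 m².
Q = εσA(T⁴ − T_s⁴). T⁴ − T_s⁴ = (2082)⁴ − (1430)⁴ = 1.88×10^13 − 4.18×10^12 = 1.46×10^13 K⁴.
Q = 0.40 × 5.67×10⁻⁸ × 0.193 × 1.46×10^13 = 64000 W.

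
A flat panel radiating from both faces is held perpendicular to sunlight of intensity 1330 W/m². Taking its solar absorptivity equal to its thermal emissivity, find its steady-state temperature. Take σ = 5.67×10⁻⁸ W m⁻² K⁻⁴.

Absorbed flux αS = emitted flux 2εσT⁴ per unit area; with α = ε this gives T = (S/2σ)^(1/4).
T = (1330 / (2 × 5.67×10⁻⁸))^(1/4) = (1.17×10^10)^(1/4).
T = 329 K.

T ≈ 329 K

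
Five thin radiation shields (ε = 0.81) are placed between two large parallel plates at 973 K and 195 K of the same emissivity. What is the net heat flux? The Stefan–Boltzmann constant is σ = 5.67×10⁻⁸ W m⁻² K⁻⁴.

Each of the 6 gaps contributes resistance (2/ε − 1) = 2/0.81 − 1 = 1.469; total = 8.815.
q = σ(T₁⁴ − T₂⁴) / 8.815 = 5.67×10⁻⁸ × 8.95×10^11 / 8.815 = 5760 W/m².

q ≈ 5760 W/m²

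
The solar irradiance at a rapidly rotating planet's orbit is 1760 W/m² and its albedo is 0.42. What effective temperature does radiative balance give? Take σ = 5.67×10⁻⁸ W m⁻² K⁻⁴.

T ≈ 259 K

Power absorbed = (1−a)S·πR²; power emitted = 4πR²σT⁴. Equating and cancelling πR²:
T = ((1−a)S / 4σ)^(1/4) = (1020 / (4 × 5.67×10⁻⁸))^(1/4) = (4.50×10^9)^(1/4).
T = 259 K.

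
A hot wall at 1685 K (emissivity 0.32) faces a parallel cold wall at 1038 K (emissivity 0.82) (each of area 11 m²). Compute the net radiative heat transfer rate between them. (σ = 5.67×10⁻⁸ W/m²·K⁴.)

For two large parallel gray plates, q = σ(T₁⁴ − T₂⁴) / (1/ε₁ + 1/ε₂ − 1).
1/ε₁ + 1/ε₂ − 1 = 1/0.32 + 1/0.82 − 1 = 3.345.
T₁⁴ − T₂⁴ = 8.06×10^12 − 1.16×10^12 = 6.90×10^12 K⁴.
q = 5.67×10⁻⁸ × 6.90×10^12 / 3.345 = 1.17×10^5 W/m².
Q = q·A = 1.17×10^5 × 11 = 1.29×10^6 W.

Q ≈ 1.29×10^6 W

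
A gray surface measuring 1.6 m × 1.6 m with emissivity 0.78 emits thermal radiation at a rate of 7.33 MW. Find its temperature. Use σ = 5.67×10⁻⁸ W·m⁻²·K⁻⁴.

A = 1.6 × 1.6 = 2.56 m².
From P = εσAT⁴, T = (P / εσA)^(1/4) = (7.33×10^6 / (0.78 × 5.67×10⁻⁸ × 2.56))^(1/4).
T = (6.47×10^13)^(1/4) = 2840 K.

T ≈ 2840 K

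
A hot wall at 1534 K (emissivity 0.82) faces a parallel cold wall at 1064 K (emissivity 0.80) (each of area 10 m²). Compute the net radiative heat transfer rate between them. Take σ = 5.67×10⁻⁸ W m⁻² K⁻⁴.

For two large parallel gray plates, q = σ(T₁⁴ − T₂⁴) / (1/ε₁ + 1/ε₂ − 1).
1/ε₁ + 1/ε₂ − 1 = 1/0.82 + 1/0.80 − 1 = 1.470.
T₁⁴ − T₂⁴ = 5.54×10^12 − 1.28×10^12 = 4.26×10^12 K⁴.
q = 5.67×10⁻⁸ × 4.26×10^12 / 1.470 = 1.64×10^5 W/m².
Q = q·A = 1.64×10^5 × 10 = 1.64×10^6 W.

Q ≈ 1.64×10^6 W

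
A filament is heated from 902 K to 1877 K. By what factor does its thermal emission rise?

ratio ≈ 18.8

P ∝ T⁴, so the ratio is (1877/902)⁴ = (2.081)⁴ = 18.8.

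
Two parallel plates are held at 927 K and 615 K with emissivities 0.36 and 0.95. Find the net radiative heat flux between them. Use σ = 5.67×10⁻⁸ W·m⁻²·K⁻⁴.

For two large parallel gray plates, q = σ(T₁⁴ − T₂⁴) / (1/ε₁ + 1/ε₂ − 1).
1/ε₁ + 1/ε₂ − 1 = 1/0.36 + 1/0.95 − 1 = 2.830.
T₁⁴ − T₂⁴ = 7.38×10^11 − 1.43×10^11 = 5.95×10^11 K⁴.
q = 5.67×10⁻⁸ × 5.95×10^11 / 2.830 = 11900 W/m².

q ≈ 11900 W/m²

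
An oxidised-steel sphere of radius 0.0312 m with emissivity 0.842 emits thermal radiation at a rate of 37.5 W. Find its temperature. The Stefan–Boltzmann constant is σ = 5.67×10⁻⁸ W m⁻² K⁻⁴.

T ≈ 503 K

A = 4πr² = 4π × (0.0312)² = 0.0122 m².
From P = εσAT⁴, T = (P / εσA)^(1/4) = (37.5 / (0.842 × 5.67×10⁻⁸ × 0.0122))^(1/4).
T = (6.42×10^10)^(1/4) = 503 K.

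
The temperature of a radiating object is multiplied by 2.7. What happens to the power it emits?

P ∝ T⁴, so the power scales as (2.7)⁴ = 53.1.

factor ≈ 53.1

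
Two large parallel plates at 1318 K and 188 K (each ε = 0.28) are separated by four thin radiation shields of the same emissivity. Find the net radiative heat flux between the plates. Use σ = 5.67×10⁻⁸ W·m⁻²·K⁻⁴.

Each of the 5 gaps contributes resistance (2/ε − 1) = 2/0.28 − 1 = 6.143; total = 30.71.
q = σ(T₁⁴ − T₂⁴) / 30.71 = 5.67×10⁻⁸ × 3.02×10^12 / 30.71 = 5570 W/m².

q ≈ 5570 W/m²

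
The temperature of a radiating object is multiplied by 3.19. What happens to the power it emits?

P ∝ T⁴, so the power scales as (3.19)⁴ = 104.

factor ≈ 104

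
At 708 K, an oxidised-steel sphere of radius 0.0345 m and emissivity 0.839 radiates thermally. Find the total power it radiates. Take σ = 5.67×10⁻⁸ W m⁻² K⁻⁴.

A = 4πr² = 4π × (0.0345)² = 0.0150 m².
P = εσAT⁴ = 0.839 × 5.67×10⁻⁸ × 0.0150 × (708)⁴ = 0.839 × 5.67×10⁻⁸ × 0.0150 × 2.51×10^11.
P = 179 W.

P ≈ 179 W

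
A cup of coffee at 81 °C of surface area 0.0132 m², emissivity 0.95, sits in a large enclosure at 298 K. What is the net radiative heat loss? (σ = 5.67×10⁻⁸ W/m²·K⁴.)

Convert: 81 °C = 354 K.
Q = εσA(T⁴ − T_s⁴). T⁴ − T_s⁴ = (354)⁴ − (298)⁴ = 1.57×10^10 − 7.89×10^9 = 7.82×10^9 K⁴.
Q = 0.95 × 5.67×10⁻⁸ × 0.0132 × 7.82×10^9 = 5.56 W.

Q ≈ 5.56 W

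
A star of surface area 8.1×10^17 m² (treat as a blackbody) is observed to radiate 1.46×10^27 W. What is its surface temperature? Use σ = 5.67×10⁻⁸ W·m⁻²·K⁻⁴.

From P = σAT⁴, T = (P / σA)^(1/4) = (1.46×10^27 / (5.67×10⁻⁸ × 8.10×10^17))^(1/4).
T = (3.18×10^16)^(1/4) = 13400 K.

T ≈ 13400 K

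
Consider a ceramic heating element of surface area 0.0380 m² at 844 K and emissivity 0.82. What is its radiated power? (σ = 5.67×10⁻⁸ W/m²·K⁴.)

P ≈ 897 W

P = εσAT⁴ = 0.82 × 5.67×10⁻⁸ × 0.0380 × (844)⁴ = 0.82 × 5.67×10⁻⁸ × 0.0380 × 5.07×10^11.
P = 897 W.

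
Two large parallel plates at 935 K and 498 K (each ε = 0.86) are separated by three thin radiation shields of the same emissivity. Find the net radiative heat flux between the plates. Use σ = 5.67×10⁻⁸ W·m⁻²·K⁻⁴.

Each of the 4 gaps contributes resistance (2/ε − 1) = 2/0.86 − 1 = 1.326; total = 5.302.
q = σ(T₁⁴ − T₂⁴) / 5.302 = 5.67×10⁻⁸ × 7.03×10^11 / 5.302 = 7510 W/m².

q ≈ 7510 W/m²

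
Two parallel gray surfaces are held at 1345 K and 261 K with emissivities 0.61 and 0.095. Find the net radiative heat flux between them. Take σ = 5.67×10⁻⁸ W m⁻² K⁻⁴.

For two large parallel gray plates, q = σ(T₁⁴ − T₂⁴) / (1/ε₁ + 1/ε₂ − 1).
1/ε₁ + 1/ε₂ − 1 = 1/0.61 + 1/0.095 − 1 = 11.17.
T₁⁴ − T₂⁴ = 3.27×10^12 − 4.64×10^9 = 3.27×10^12 K⁴.
q = 5.67×10⁻⁸ × 3.27×10^12 / 11.17 = 16600 W/m².

q ≈ 16600 W/m²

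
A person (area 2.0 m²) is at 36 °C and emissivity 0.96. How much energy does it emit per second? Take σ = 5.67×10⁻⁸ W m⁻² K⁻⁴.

P ≈ 992 W

36 °C = 309 K.
P = εσAT⁴ = 0.96 × 5.67×10⁻⁸ × 2.00 × (309)⁴ = 0.96 × 5.67×10⁻⁸ × 2.00 × 9.12×10^9.
P = 992 W.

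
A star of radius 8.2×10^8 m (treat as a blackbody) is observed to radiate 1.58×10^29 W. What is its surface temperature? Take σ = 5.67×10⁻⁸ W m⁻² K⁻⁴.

T ≈ 24000 K

A = 4πr² = 4π × (8.2×10^8)² = 8.45×10^18 m².
From P = σAT⁴, T = (P / σA)^(1/4) = (1.58×10^29 / (5.67×10⁻⁸ × 8.45×10^18))^(1/4).
T = (3.30×10^17)^(1/4) = 24000 K.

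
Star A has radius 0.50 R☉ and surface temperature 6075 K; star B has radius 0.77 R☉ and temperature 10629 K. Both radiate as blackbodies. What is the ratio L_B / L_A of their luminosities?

L_B/L_A ≈ 22.2

L = 4πR²σT⁴ ∝ R²T⁴, so L_B/L_A = (0.77/0.50)² × (10629/6075)⁴ = 2.37 × 9.37 = 22.2.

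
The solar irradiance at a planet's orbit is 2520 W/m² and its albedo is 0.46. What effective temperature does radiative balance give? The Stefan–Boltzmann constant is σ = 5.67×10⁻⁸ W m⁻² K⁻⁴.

T ≈ 278 K

Power absorbed = (1−a)S·πR²; power emitted = 4πR²σT⁴. Equating and cancelling πR²:
T = ((1−a)S / 4σ)^(1/4) = (1360 / (4 × 5.67×10⁻⁸))^(1/4) = (6.00×10^9)^(1/4).
T = 278 K.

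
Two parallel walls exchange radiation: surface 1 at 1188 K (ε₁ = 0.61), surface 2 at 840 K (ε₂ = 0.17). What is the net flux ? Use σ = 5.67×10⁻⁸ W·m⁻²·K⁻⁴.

For two large parallel gray plates, q = σ(T₁⁴ − T₂⁴) / (1/ε₁ + 1/ε₂ − 1).
1/ε₁ + 1/ε₂ − 1 = 1/0.61 + 1/0.17 − 1 = 6.522.
T₁⁴ − T₂⁴ = 1.99×10^12 − 4.98×10^11 = 1.49×10^12 K⁴.
q = 5.67×10⁻⁸ × 1.49×10^12 / 6.522 = 13000 W/m².

q ≈ 13000 W/m²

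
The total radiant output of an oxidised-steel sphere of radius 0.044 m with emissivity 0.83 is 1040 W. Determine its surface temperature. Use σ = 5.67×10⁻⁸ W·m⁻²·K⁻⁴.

T ≈ 976 K

A = 4πr² = 4π × (0.044)² = 0.0243 m².
From P = εσAT⁴, T = (P / εσA)^(1/4) = (1040 / (0.83 × 5.67×10⁻⁸ × 0.0243))^(1/4).
T = (9.08×10^11)^(1/4) = 976 K.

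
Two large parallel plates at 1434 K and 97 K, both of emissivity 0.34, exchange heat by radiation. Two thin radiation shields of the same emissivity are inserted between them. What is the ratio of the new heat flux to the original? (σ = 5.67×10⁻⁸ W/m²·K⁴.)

ratio ≈ 0.333

With N identical shields there are N+1 = 3 gaps in series, each with the same radiative resistance, so the flux falls to 1/(N+1) of its unshielded value.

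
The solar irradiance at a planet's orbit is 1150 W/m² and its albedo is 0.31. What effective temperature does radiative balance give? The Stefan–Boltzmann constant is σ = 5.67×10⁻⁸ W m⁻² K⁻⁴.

Power absorbed = (1−a)S·πR²; power emitted = 4πR²σT⁴. Equating and cancelling πR²:
T = ((1−a)S / 4σ)^(1/4) = (793 / (4 × 5.67×10⁻⁸))^(1/4) = (3.50×10^9)^(1/4).
T = 243 K.

T ≈ 243 K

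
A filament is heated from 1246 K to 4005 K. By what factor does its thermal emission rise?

ratio ≈ 107

P ∝ T⁴, so the ratio is (4005/1246)⁴ = (3.214)⁴ = 107.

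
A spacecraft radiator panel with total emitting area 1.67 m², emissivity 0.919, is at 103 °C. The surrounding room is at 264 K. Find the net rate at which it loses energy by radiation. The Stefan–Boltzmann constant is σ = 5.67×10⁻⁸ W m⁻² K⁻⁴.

Convert: 103 °C = 376 K.
Q = εσA(T⁴ − T_s⁴). T⁴ − T_s⁴ = (376)⁴ − (264)⁴ = 2.00×10^10 − 4.86×10^9 = 1.51×10^10 K⁴.
Q = 0.919 × 5.67×10⁻⁸ × 1.67 × 1.51×10^10 = 1320 W.

Q ≈ 1320 W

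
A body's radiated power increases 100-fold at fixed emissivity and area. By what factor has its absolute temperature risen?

factor ≈ 3.16

P ∝ T⁴ ⇒ T ∝ P^(1/4), so T scales by (100)^(1/4) = 3.16.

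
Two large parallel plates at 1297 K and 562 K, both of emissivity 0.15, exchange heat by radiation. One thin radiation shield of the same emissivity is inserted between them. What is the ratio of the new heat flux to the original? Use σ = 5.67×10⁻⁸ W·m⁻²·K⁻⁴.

With N identical shields there are N+1 = 2 gaps in series, each with the same radiative resistance, so the flux falls to 1/(N+1) of its unshielded value.

ratio ≈ 0.500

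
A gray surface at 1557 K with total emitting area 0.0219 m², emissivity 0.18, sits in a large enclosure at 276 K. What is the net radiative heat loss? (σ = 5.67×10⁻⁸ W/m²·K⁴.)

Q ≈ 1310 W

Q = εσA(T⁴ − T_s⁴). T⁴ − T_s⁴ = (1557)⁴ − (276)⁴ = 5.88×10^12 − 5.80×10^9 = 5.87×10^12 K⁴.
Q = 0.18 × 5.67×10⁻⁸ × 0.0219 × 5.87×10^12 = 1310 W.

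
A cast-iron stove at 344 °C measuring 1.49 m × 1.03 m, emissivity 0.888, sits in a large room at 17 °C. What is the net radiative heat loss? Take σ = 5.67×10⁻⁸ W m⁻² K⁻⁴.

A = 1.49 × 1.03 = 1.53 m².
Convert: 344 °C = 617 K; 17 °C = 290 K.
Q = εσA(T⁴ − T_s⁴). T⁴ − T_s⁴ = (617)⁴ − (290)⁴ = 1.45×10^11 − 7.07×10^9 = 1.38×10^11 K⁴.
Q = 0.888 × 5.67×10⁻⁸ × 1.53 × 1.38×10^11 = 10700 W.

Q ≈ 10700 W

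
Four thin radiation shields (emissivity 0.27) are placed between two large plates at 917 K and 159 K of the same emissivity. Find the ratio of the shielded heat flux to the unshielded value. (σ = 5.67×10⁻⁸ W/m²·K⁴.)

With N identical shields there are N+1 = 5 gaps in series, each with the same radiative resistance, so the flux falls to 1/(N+1) of its unshielded value.

ratio ≈ 0.200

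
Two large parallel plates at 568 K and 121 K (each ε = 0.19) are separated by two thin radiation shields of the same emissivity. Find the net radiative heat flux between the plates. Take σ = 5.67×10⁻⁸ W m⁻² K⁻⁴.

Each of the 3 gaps contributes resistance (2/ε − 1) = 2/0.19 − 1 = 9.526; total = 28.58.
q = σ(T₁⁴ − T₂⁴) / 28.58 = 5.67×10⁻⁸ × 1.04×10^11 / 28.58 = 206 W/m².

q ≈ 206 W/m²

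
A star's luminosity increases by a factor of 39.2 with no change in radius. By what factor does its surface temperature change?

factor ≈ 2.50

P ∝ T⁴ ⇒ T ∝ P^(1/4), so T scales by (39.2)^(1/4) = 2.50.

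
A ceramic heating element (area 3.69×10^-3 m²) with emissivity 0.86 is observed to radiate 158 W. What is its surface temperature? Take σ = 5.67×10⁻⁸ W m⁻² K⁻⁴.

T ≈ 968 K

From P = εσAT⁴, T = (P / εσA)^(1/4) = (158 / (0.86 × 5.67×10⁻⁸ × 3.69×10^-3))^(1/4).
T = (8.78×10^11)^(1/4) = 968 K.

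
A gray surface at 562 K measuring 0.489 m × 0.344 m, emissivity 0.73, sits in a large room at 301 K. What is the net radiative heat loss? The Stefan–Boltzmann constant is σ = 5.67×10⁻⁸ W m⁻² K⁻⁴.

Q ≈ 637 W

A = 0.489 × 0.344 = 0.168 m².
Q = εσA(T⁴ − T_s⁴). T⁴ − T_s⁴ = (562)⁴ − (301)⁴ = 9.98×10^10 − 8.21×10^9 = 9.15×10^10 K⁴.
Q = 0.73 × 5.67×10⁻⁸ × 0.168 × 9.15×10^10 = 637 W.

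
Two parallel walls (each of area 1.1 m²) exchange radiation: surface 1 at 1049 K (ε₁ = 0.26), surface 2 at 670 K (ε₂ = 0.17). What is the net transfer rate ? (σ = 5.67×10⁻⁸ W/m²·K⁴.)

Q ≈ 7210 W

For two large parallel gray plates, q = σ(T₁⁴ − T₂⁴) / (1/ε₁ + 1/ε₂ − 1).
1/ε₁ + 1/ε₂ − 1 = 1/0.26 + 1/0.17 − 1 = 8.729.
T₁⁴ − T₂⁴ = 1.21×10^12 − 2.02×10^11 = 1.01×10^12 K⁴.
q = 5.67×10⁻⁸ × 1.01×10^12 / 8.729 = 6560 W/m².
Q = q·A = 6560 × 1.1 = 7210 W.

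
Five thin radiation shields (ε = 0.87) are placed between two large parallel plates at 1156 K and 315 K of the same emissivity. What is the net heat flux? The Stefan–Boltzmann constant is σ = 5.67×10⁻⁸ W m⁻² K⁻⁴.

q ≈ 12900 W/m²

Each of the 6 gaps contributes resistance (2/ε − 1) = 2/0.87 − 1 = 1.299; total = 7.793.
q = σ(T₁⁴ − T₂⁴) / 7.793 = 5.67×10⁻⁸ × 1.78×10^12 / 7.793 = 12900 W/m².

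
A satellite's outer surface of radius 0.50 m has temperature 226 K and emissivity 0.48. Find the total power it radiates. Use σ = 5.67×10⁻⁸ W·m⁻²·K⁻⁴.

P ≈ 223 W

A = 4πr² = 4π × (0.50)² = 3.14 m².
P = εσAT⁴ = 0.48 × 5.67×10⁻⁸ × 3.14 × (226)⁴ = 0.48 × 5.67×10⁻⁸ × 3.14 × 2.61×10^9.
P = 223 W.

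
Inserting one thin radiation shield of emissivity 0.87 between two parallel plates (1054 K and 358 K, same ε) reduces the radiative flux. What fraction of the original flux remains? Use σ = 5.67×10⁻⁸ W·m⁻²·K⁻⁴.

ratio ≈ 0.500

With N identical shields there are N+1 = 2 gaps in series, each with the same radiative resistance, so the flux falls to 1/(N+1) of its unshielded value.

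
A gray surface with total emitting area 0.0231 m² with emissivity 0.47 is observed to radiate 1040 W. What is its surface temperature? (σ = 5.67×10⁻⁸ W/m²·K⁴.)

T ≈ 1140 K

From P = εσAT⁴, T = (P / εσA)^(1/4) = (1040 / (0.47 × 5.67×10⁻⁸ × 0.0231))^(1/4).
T = (1.69×10^12)^(1/4) = 1140 K.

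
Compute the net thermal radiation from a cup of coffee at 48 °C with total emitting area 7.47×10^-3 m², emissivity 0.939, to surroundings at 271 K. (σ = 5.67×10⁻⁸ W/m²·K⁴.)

Q ≈ 2.08 W

Convert: 48 °C = 321 K.
Q = εσA(T⁴ − T_s⁴). T⁴ − T_s⁴ = (321)⁴ − (271)⁴ = 1.06×10^10 − 5.39×10^9 = 5.22×10^9 K⁴.
Q = 0.939 × 5.67×10⁻⁸ × 7.47×10^-3 × 5.22×10^9 = 2.08 W.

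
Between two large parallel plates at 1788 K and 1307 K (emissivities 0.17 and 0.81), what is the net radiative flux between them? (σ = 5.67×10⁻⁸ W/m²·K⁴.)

q ≈ 67700 W/m²

For two large parallel gray plates, q = σ(T₁⁴ − T₂⁴) / (1/ε₁ + 1/ε₂ − 1).
1/ε₁ + 1/ε₂ − 1 = 1/0.17 + 1/0.81 − 1 = 6.117.
T₁⁴ − T₂⁴ = 1.02×10^13 − 2.92×10^12 = 7.30×10^12 K⁴.
q = 5.67×10⁻⁸ × 7.30×10^12 / 6.117 = 67700 W/m².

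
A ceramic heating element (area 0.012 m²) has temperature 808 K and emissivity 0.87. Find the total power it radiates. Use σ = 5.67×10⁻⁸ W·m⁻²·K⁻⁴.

P ≈ 252 W

P = εσAT⁴ = 0.87 × 5.67×10⁻⁸ × 0.0120 × (808)⁴ = 0.87 × 5.67×10⁻⁸ × 0.0120 × 4.26×10^11.
P = 252 W.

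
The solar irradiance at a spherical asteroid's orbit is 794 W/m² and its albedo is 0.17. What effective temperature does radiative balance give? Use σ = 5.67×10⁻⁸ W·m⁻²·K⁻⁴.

Power absorbed = (1−a)S·πR²; power emitted = 4πR²σT⁴. Equating and cancelling πR²:
T = ((1−a)S / 4σ)^(1/4) = (659 / (4 × 5.67×10⁻⁸))^(1/4) = (2.91×10^9)^(1/4).
T = 232 K.

T ≈ 232 K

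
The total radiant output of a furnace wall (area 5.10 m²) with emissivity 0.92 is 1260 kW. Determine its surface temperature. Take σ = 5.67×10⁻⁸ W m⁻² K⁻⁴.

T ≈ 1480 K

From P = εσAT⁴, T = (P / εσA)^(1/4) = (1.26×10^6 / (0.92 × 5.67×10⁻⁸ × 5.10))^(1/4).
T = (4.74×10^12)^(1/4) = 1480 K.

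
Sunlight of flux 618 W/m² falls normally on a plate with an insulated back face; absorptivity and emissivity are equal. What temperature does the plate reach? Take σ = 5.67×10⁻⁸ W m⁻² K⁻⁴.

Absorbed flux αS = emitted flux εσT⁴ (one radiating face); with α = ε, T = (S/σ)^(1/4).
T = (618 / 5.67×10⁻⁸)^(1/4) = (1.09×10^10)^(1/4).
T = 323 K.

T ≈ 323 K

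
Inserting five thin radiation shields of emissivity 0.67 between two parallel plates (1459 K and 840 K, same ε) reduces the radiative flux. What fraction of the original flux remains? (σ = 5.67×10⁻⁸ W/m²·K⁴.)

ratio ≈ 0.167

With N identical shields there are N+1 = 6 gaps in series, each with the same radiative resistance, so the flux falls to 1/(N+1) of its unshielded value.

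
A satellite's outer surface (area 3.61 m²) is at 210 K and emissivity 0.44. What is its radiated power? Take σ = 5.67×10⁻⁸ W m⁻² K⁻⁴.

P ≈ 175 W

Stefan–Boltzmann: P = εσAT⁴ = 0.44 × 5.67×10⁻⁸ × 3.61 × (210)⁴ = 0.44 × 5.67×10⁻⁸ × 3.61 × 1.94×10^9.
P = 175 W.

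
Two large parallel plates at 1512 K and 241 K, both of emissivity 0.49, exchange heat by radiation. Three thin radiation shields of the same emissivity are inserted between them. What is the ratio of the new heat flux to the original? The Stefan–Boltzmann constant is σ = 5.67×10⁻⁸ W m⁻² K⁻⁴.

With N identical shields there are N+1 = 4 gaps in series, each with the same radiative resistance, so the flux falls to 1/(N+1) of its unshielded value.

ratio ≈ 0.250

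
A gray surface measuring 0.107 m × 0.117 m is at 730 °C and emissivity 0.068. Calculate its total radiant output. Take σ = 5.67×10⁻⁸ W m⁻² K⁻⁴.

A = 0.107 × 0.117 = 0.0125 m².
730 °C = 1003 K.
Stefan–Boltzmann: P = εσAT⁴ = 0.068 × 5.67×10⁻⁸ × 0.0125 × (1003)⁴ = 0.068 × 5.67×10⁻⁸ × 0.0125 × 1.01×10^12.
P = 48.9 W.

P ≈ 48.9 W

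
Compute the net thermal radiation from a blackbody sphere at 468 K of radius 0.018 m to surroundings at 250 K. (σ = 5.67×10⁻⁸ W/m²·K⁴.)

Q ≈ 10.2 W

A = 4πr² = 4π × (0.018)² = 4.07×10^-3 m².
Q = σA(T⁴ − T_s⁴). T⁴ − T_s⁴ = (468)⁴ − (250)⁴ = 4.80×10^10 − 3.91×10^9 = 4.41×10^10 K⁴.
Q = 5.67×10⁻⁸ × 4.07×10^-3 × 4.41×10^10 = 10.2 W.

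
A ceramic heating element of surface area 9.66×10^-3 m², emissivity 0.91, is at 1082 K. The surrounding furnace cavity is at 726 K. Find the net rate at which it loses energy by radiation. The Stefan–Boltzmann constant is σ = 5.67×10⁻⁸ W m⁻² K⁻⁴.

Q = εσA(T⁴ − T_s⁴). T⁴ − T_s⁴ = (1082)⁴ − (726)⁴ = 1.37×10^12 − 2.78×10^11 = 1.09×10^12 K⁴.
Q = 0.91 × 5.67×10⁻⁸ × 9.66×10^-3 × 1.09×10^12 = 545 W.

Q ≈ 545 W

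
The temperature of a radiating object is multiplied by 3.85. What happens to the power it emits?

factor ≈ 220

P ∝ T⁴, so the power scales as (3.85)⁴ = 220.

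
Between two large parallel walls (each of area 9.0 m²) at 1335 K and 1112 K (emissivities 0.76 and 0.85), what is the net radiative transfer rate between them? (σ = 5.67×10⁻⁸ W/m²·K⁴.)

Q ≈ 5.63×10^5 W

For two large parallel gray plates, q = σ(T₁⁴ − T₂⁴) / (1/ε₁ + 1/ε₂ − 1).
1/ε₁ + 1/ε₂ − 1 = 1/0.76 + 1/0.85 − 1 = 1.492.
T₁⁴ − T₂⁴ = 3.18×10^12 − 1.53×10^12 = 1.65×10^12 K⁴.
q = 5.67×10⁻⁸ × 1.65×10^12 / 1.492 = 62600 W/m².
Q = q·A = 62600 × 9.0 = 5.63×10^5 W.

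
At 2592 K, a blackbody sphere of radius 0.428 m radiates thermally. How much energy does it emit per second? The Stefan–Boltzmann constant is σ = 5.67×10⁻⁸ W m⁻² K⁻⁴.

P ≈ 5.89×10^6 W

A = 4πr² = 4π × (0.428)² = 2.30 m².
P = σAT⁴ = 5.67×10⁻⁸ × 2.30 × (2592)⁴ = 5.67×10⁻⁸ × 2.30 × 4.51×10^13.
P = 5.89×10^6 W.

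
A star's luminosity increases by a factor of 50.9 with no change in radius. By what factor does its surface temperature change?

factor ≈ 2.67

P ∝ T⁴ ⇒ T ∝ P^(1/4), so T scales by (50.9)^(1/4) = 2.67.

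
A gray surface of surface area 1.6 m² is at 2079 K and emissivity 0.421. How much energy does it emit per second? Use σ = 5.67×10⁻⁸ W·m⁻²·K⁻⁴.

P ≈ 7.14×10^5 W

Stefan–Boltzmann: P = εσAT⁴ = 0.421 × 5.67×10⁻⁸ × 1.60 × (2079)⁴ = 0.421 × 5.67×10⁻⁸ × 1.60 × 1.87×10^13.
P = 7.14×10^5 W.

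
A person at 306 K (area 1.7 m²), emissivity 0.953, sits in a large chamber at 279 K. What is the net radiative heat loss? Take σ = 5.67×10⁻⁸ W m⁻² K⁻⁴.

Q ≈ 249 W

Q = εσA(T⁴ − T_s⁴). T⁴ − T_s⁴ = (306)⁴ − (279)⁴ = 8.77×10^9 − 6.06×10^9 = 2.71×10^9 K⁴.
Q = 0.953 × 5.67×10⁻⁸ × 1.70 × 2.71×10^9 = 249 W.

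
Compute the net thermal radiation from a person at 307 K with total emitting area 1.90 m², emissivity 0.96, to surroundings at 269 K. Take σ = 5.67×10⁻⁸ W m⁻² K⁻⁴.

Q = εσA(T⁴ − T_s⁴). T⁴ − T_s⁴ = (307)⁴ − (269)⁴ = 8.88×10^9 − 5.24×10^9 = 3.65×10^9 K⁴.
Q = 0.96 × 5.67×10⁻⁸ × 1.90 × 3.65×10^9 = 377 W.

Q ≈ 377 W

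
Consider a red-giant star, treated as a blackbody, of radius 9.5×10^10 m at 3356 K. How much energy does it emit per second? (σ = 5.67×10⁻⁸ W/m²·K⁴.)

P ≈ 8.16×10^29 W

A = 4πr² = 4π × (9.5×10^10)² = 1.13×10^23 m².
P = σAT⁴ = 5.67×10⁻⁸ × 1.13×10^23 × (3356)⁴ = 5.67×10⁻⁸ × 1.13×10^23 × 1.27×10^14.
P = 8.16×10^29 W.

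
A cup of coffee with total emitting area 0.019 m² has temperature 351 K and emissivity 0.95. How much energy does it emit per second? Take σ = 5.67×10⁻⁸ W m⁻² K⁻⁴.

Stefan–Boltzmann: P = εσAT⁴ = 0.95 × 5.67×10⁻⁸ × 0.0190 × (351)⁴ = 0.95 × 5.67×10⁻⁸ × 0.0190 × 1.52×10^10.
P = 15.5 W.

P ≈ 15.5 W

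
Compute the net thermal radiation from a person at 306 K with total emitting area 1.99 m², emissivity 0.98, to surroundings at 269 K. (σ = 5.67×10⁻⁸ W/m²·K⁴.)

Q ≈ 391 W

Q = εσA(T⁴ − T_s⁴). T⁴ − T_s⁴ = (306)⁴ − (269)⁴ = 8.77×10^9 − 5.24×10^9 = 3.53×10^9 K⁴.
Q = 0.98 × 5.67×10⁻⁸ × 1.99 × 3.53×10^9 = 391 W.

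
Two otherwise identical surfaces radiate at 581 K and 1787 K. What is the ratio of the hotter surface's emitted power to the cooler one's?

P ∝ T⁴, so the ratio is (1787/581)⁴ = (3.076)⁴ = 89.5.

ratio ≈ 89.5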